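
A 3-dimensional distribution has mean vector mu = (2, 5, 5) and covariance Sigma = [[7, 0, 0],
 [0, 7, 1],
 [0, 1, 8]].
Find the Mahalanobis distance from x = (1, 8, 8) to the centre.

Step 1 — centre the observation: (x - mu) = (-1, 3, 3).

Step 2 — invert Sigma (cofactor / det for 3×3, or solve directly):
  Sigma^{-1} = [[0.1429, 0, 0],
 [0, 0.1455, -0.0182],
 [0, -0.0182, 0.1273]].

Step 3 — form the quadratic (x - mu)^T · Sigma^{-1} · (x - mu):
  Sigma^{-1} · (x - mu) = (-0.1429, 0.3818, 0.3273).
  (x - mu)^T · [Sigma^{-1} · (x - mu)] = (-1)·(-0.1429) + (3)·(0.3818) + (3)·(0.3273) = 2.2701.

Step 4 — take square root: d = √(2.2701) ≈ 1.5067.

d(x, mu) = √(2.2701) ≈ 1.5067


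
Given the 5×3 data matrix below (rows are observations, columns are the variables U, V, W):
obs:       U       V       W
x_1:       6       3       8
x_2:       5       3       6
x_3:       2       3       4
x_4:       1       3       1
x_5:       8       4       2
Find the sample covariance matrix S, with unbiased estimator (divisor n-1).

Step 1 — column means:
  mean(U) = (6 + 5 + 2 + 1 + 8) / 5 = 22/5 = 4.4
  mean(V) = (3 + 3 + 3 + 3 + 4) / 5 = 16/5 = 3.2
  mean(W) = (8 + 6 + 4 + 1 + 2) / 5 = 21/5 = 4.2

Step 2 — sample covariance S[i,j] = (1/(n-1)) · Σ_k (x_{k,i} - mean_i) · (x_{k,j} - mean_j), with n-1 = 4.
  S[U,U] = ((1.6)·(1.6) + (0.6)·(0.6) + (-2.4)·(-2.4) + (-3.4)·(-3.4) + (3.6)·(3.6)) / 4 = 33.2/4 = 8.3
  S[U,V] = ((1.6)·(-0.2) + (0.6)·(-0.2) + (-2.4)·(-0.2) + (-3.4)·(-0.2) + (3.6)·(0.8)) / 4 = 3.6/4 = 0.9
  S[U,W] = ((1.6)·(3.8) + (0.6)·(1.8) + (-2.4)·(-0.2) + (-3.4)·(-3.2) + (3.6)·(-2.2)) / 4 = 10.6/4 = 2.65
  S[V,V] = ((-0.2)·(-0.2) + (-0.2)·(-0.2) + (-0.2)·(-0.2) + (-0.2)·(-0.2) + (0.8)·(0.8)) / 4 = 0.8/4 = 0.2
  S[V,W] = ((-0.2)·(3.8) + (-0.2)·(1.8) + (-0.2)·(-0.2) + (-0.2)·(-3.2) + (0.8)·(-2.2)) / 4 = -2.2/4 = -0.55
  S[W,W] = ((3.8)·(3.8) + (1.8)·(1.8) + (-0.2)·(-0.2) + (-3.2)·(-3.2) + (-2.2)·(-2.2)) / 4 = 32.8/4 = 8.2

S is symmetric (S[j,i] = S[i,j]). Assembling:

S = [[8.3, 0.9, 2.65],
 [0.9, 0.2, -0.55],
 [2.65, -0.55, 8.2]]


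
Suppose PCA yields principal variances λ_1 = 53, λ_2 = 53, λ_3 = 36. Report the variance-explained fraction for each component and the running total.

Step 1 — total variance = trace(Sigma) = Σ λ_i = 53 + 53 + 36 = 142.

Step 2 — fraction explained by component i = λ_i / Σ λ:
  PC1: 53/142 = 0.3732
  PC2: 53/142 = 0.3732
  PC3: 36/142 = 0.2535

Step 3 — cumulative fraction after k components = (λ_1 + ... + λ_k) / Σ λ:
  k = 1: 53/142 = 0.3732
  k = 2: (53 + 53)/142 = 106/142 = 0.7465
  k = 3: (53 + 53 + 36)/142 = 142/142 = 1

Summary (fraction, with percent):

explained: PC1 0.3732 (37.32%), PC2 0.3732 (37.32%), PC3 0.2535 (25.35%);  cumulative: 0.3732, 0.7465, 1


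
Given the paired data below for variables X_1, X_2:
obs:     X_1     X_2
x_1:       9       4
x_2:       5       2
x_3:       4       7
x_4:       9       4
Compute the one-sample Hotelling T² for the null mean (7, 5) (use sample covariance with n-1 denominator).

Step 1 — sample mean vector:
  mean(X_1) = (9 + 5 + 4 + 9) / 4 = 27/4 = 6.75
  mean(X_2) = (4 + 2 + 7 + 4) / 4 = 17/4 = 4.25
  x̄ = (6.75, 4.25),  deviation x̄ - mu_0 = (6.75, 4.25) - (7, 5) = (-0.25, -0.75).

Step 2 — sample covariance matrix, S[i,j] = (1/(n-1)) · Σ_k (x_{k,i} - mean_i) · (x_{k,j} - mean_j), divisor n-1 = 3:
  S[X_1,X_1] = ((2.25)·(2.25) + (-1.75)·(-1.75) + (-2.75)·(-2.75) + (2.25)·(2.25)) / 3 = 20.75/3 = 6.9167
  S[X_1,X_2] = ((2.25)·(-0.25) + (-1.75)·(-2.25) + (-2.75)·(2.75) + (2.25)·(-0.25)) / 3 = -4.75/3 = -1.5833
  S[X_2,X_2] = ((-0.25)·(-0.25) + (-2.25)·(-2.25) + (2.75)·(2.75) + (-0.25)·(-0.25)) / 3 = 12.75/3 = 4.25
  S = [[6.9167, -1.5833],
 [-1.5833, 4.25]].

Step 3 — invert S. det(S) = 6.9167·4.25 - (-1.5833)² = 26.8889.
  S^{-1} = (1/det) · [[d, -b], [-b, a]] = [[0.1581, 0.0589],
 [0.0589, 0.2572]].

Step 4 — quadratic form (x̄ - mu_0)^T · S^{-1} · (x̄ - mu_0):
  S^{-1} · (x̄ - mu_0) = (-0.0837, -0.2076),
  (x̄ - mu_0)^T · [...] = (-0.25)·(-0.0837) + (-0.75)·(-0.2076) = 0.1767.

Step 5 — scale by n: T² = 4 · 0.1767 = 0.7066.

T² ≈ 0.7066


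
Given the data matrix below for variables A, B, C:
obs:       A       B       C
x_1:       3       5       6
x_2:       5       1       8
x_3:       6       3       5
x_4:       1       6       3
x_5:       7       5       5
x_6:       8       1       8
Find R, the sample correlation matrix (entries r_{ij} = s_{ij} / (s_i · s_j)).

Step 1 — column means:
  mean(A) = (3 + 5 + 6 + 1 + 7 + 8) / 6 = 30/6 = 5
  mean(B) = (5 + 1 + 3 + 6 + 5 + 1) / 6 = 21/6 = 3.5
  mean(C) = (6 + 8 + 5 + 3 + 5 + 8) / 6 = 35/6 = 5.8333

Step 2 — sample variances and covariances s[i,j] = (1/(n-1)) · Σ_k (x_{k,i} - mean_i) · (x_{k,j} - mean_j), with n-1 = 5:
  s[A,A] = ((-2)·(-2) + (0)·(0) + (1)·(1) + (-4)·(-4) + (2)·(2) + (3)·(3)) / 5 = 34/5 = 6.8
  s[A,B] = ((-2)·(1.5) + (0)·(-2.5) + (1)·(-0.5) + (-4)·(2.5) + (2)·(1.5) + (3)·(-2.5)) / 5 = -18/5 = -3.6
  s[A,C] = ((-2)·(0.1667) + (0)·(2.1667) + (1)·(-0.8333) + (-4)·(-2.8333) + (2)·(-0.8333) + (3)·(2.1667)) / 5 = 15/5 = 3
  s[B,B] = ((1.5)·(1.5) + (-2.5)·(-2.5) + (-0.5)·(-0.5) + (2.5)·(2.5) + (1.5)·(1.5) + (-2.5)·(-2.5)) / 5 = 23.5/5 = 4.7
  s[B,C] = ((1.5)·(0.1667) + (-2.5)·(2.1667) + (-0.5)·(-0.8333) + (2.5)·(-2.8333) + (1.5)·(-0.8333) + (-2.5)·(2.1667)) / 5 = -18.5/5 = -3.7
  s[C,C] = ((0.1667)·(0.1667) + (2.1667)·(2.1667) + (-0.8333)·(-0.8333) + (-2.8333)·(-2.8333) + (-0.8333)·(-0.8333) + (2.1667)·(2.1667)) / 5 = 18.8333/5 = 3.7667
  Sample standard deviations s_i = √(s[i,i]):
  s(A) = √(6.8) = 2.6077
  s(B) = √(4.7) = 2.1679
  s(C) = √(3.7667) = 1.9408

Step 3 — r_{ij} = s_{ij} / (s_i · s_j):
  r[A,A] = 1 (diagonal).
  r[A,B] = -3.6 / (2.6077 · 2.1679) = -3.6 / 5.6533 = -0.6368
  r[A,C] = 3 / (2.6077 · 1.9408) = 3 / 5.061 = 0.5928
  r[B,B] = 1 (diagonal).
  r[B,C] = -3.7 / (2.1679 · 1.9408) = -3.7 / 4.2075 = -0.8794
  r[C,C] = 1 (diagonal).

R is symmetric with unit diagonal. Assembling:

R = [[1, -0.6368, 0.5928],
 [-0.6368, 1, -0.8794],
 [0.5928, -0.8794, 1]]


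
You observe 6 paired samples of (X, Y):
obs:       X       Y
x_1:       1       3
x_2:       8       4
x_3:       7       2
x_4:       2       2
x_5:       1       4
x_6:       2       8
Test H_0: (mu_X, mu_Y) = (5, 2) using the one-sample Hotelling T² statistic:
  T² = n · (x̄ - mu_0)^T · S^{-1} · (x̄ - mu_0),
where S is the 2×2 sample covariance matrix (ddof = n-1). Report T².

Step 1 — sample mean vector:
  mean(X) = (1 + 8 + 7 + 2 + 1 + 2) / 6 = 21/6 = 3.5
  mean(Y) = (3 + 4 + 2 + 2 + 4 + 8) / 6 = 23/6 = 3.8333
  x̄ = (3.5, 3.8333),  deviation x̄ - mu_0 = (3.5, 3.8333) - (5, 2) = (-1.5, 1.8333).

Step 2 — sample covariance matrix, S[i,j] = (1/(n-1)) · Σ_k (x_{k,i} - mean_i) · (x_{k,j} - mean_j), divisor n-1 = 5:
  S[X,X] = ((-2.5)·(-2.5) + (4.5)·(4.5) + (3.5)·(3.5) + (-1.5)·(-1.5) + (-2.5)·(-2.5) + (-1.5)·(-1.5)) / 5 = 49.5/5 = 9.9
  S[X,Y] = ((-2.5)·(-0.8333) + (4.5)·(0.1667) + (3.5)·(-1.8333) + (-1.5)·(-1.8333) + (-2.5)·(0.1667) + (-1.5)·(4.1667)) / 5 = -7.5/5 = -1.5
  S[Y,Y] = ((-0.8333)·(-0.8333) + (0.1667)·(0.1667) + (-1.8333)·(-1.8333) + (-1.8333)·(-1.8333) + (0.1667)·(0.1667) + (4.1667)·(4.1667)) / 5 = 24.8333/5 = 4.9667
  S = [[9.9, -1.5],
 [-1.5, 4.9667]].

Step 3 — invert S. det(S) = 9.9·4.9667 - (-1.5)² = 46.92.
  S^{-1} = (1/det) · [[d, -b], [-b, a]] = [[0.1059, 0.032],
 [0.032, 0.211]].

Step 4 — quadratic form (x̄ - mu_0)^T · S^{-1} · (x̄ - mu_0):
  S^{-1} · (x̄ - mu_0) = (-0.1002, 0.3389),
  (x̄ - mu_0)^T · [...] = (-1.5)·(-0.1002) + (1.8333)·(0.3389) = 0.7715.

Step 5 — scale by n: T² = 6 · 0.7715 = 4.6292.

T² ≈ 4.6292


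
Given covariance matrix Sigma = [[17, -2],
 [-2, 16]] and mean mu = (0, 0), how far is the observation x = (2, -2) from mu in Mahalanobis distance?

Step 1 — centre the observation: (x - mu) = (2, -2).

Step 2 — invert Sigma. det(Sigma) = 17·16 - (-2)² = 268.
  Sigma^{-1} = (1/det) · [[d, -b], [-b, a]] = [[0.0597, 0.0075],
 [0.0075, 0.0634]].

Step 3 — form the quadratic (x - mu)^T · Sigma^{-1} · (x - mu):
  Sigma^{-1} · (x - mu) = (0.1045, -0.1119).
  (x - mu)^T · [Sigma^{-1} · (x - mu)] = (2)·(0.1045) + (-2)·(-0.1119) = 0.4328.

Step 4 — take square root: d = √(0.4328) ≈ 0.6579.

d(x, mu) = √(0.4328) ≈ 0.6579


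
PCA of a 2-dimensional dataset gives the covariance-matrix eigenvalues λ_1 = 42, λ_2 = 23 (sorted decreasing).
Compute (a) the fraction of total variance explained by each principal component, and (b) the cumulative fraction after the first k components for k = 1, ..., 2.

Step 1 — total variance = trace(Sigma) = Σ λ_i = 42 + 23 = 65.

Step 2 — fraction explained by component i = λ_i / Σ λ:
  PC1: 42/65 = 0.6462
  PC2: 23/65 = 0.3538

Step 3 — cumulative fraction after k components = (λ_1 + ... + λ_k) / Σ λ:
  k = 1: 42/65 = 0.6462
  k = 2: (42 + 23)/65 = 65/65 = 1

Summary (fraction, with percent):

explained: PC1 0.6462 (64.62%), PC2 0.3538 (35.38%);  cumulative: 0.6462, 1


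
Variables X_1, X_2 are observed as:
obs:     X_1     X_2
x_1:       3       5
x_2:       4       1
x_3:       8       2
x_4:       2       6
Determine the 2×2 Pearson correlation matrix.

Step 1 — column means:
  mean(X_1) = (3 + 4 + 8 + 2) / 4 = 17/4 = 4.25
  mean(X_2) = (5 + 1 + 2 + 6) / 4 = 14/4 = 3.5

Step 2 — sample variances and covariances s[i,j] = (1/(n-1)) · Σ_k (x_{k,i} - mean_i) · (x_{k,j} - mean_j), with n-1 = 3:
  s[X_1,X_1] = ((-1.25)·(-1.25) + (-0.25)·(-0.25) + (3.75)·(3.75) + (-2.25)·(-2.25)) / 3 = 20.75/3 = 6.9167
  s[X_1,X_2] = ((-1.25)·(1.5) + (-0.25)·(-2.5) + (3.75)·(-1.5) + (-2.25)·(2.5)) / 3 = -12.5/3 = -4.1667
  s[X_2,X_2] = ((1.5)·(1.5) + (-2.5)·(-2.5) + (-1.5)·(-1.5) + (2.5)·(2.5)) / 3 = 17/3 = 5.6667
  Sample standard deviations s_i = √(s[i,i]):
  s(X_1) = √(6.9167) = 2.63
  s(X_2) = √(5.6667) = 2.3805

Step 3 — r_{ij} = s_{ij} / (s_i · s_j):
  r[X_1,X_1] = 1 (diagonal).
  r[X_1,X_2] = -4.1667 / (2.63 · 2.3805) = -4.1667 / 6.2605 = -0.6655
  r[X_2,X_2] = 1 (diagonal).

R is symmetric with unit diagonal. Assembling:

R = [[1, -0.6655],
 [-0.6655, 1]]


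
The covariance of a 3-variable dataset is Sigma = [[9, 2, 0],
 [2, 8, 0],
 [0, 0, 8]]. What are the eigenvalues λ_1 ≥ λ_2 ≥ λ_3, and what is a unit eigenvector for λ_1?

Step 1 — characteristic polynomial p(λ) = det(λI - Sigma) = λ³ - tr·λ² + c_1·λ - det, where tr = trace, c_1 = sum of the principal 2×2 minors, det = det(Sigma):
  tr = 9 + 8 + 8 = 25,
  c_1 = (9·8 - (2)²) + (9·8 - (0)²) + (8·8 - (0)²) = 68 + 72 + 64 = 204,
  det = 9·(8·8 - (0)²) - (2)·((2)·8 - (0)·(0)) + (0)·((2)·(0) - 8·(0)) = 9·(64) - (2)·(16) + (0)·(0) = 544.
  So p(λ) = λ³ - 25λ² + 204λ - 544.
Step 2 — look for an integer root (rational root theorem: any rational root is an integer divisor of 544). Testing λ = 8:
  p(8) = 512 - 1600 + 1632 - 544 = 0  ✓
  Dividing out (λ - 8): p(λ) = (λ - 8)(λ² - 17λ + 68).
Step 3 — remaining eigenvalues from the quadratic λ² - 17λ + 68 = 0:
  Δ = 17² - 4·68 = 289 - 272 = 17,  λ = (17 ± √17)/2 = (17 ± 4.1231)/2 ≈ 10.5616 or 6.4384.
  Sorted: λ_1 = 10.5616,  λ_2 = 8,  λ_3 = 6.4384  (check: sum = 25 = tr ✓).

Step 4 — unit eigenvector for λ_1 ≈ 10.5616: v spans the null space of (Sigma - λ_1 I), whose rows are
  r_1 = (-1.5616, 2, 0),  r_2 = (2, -2.5616, 0),  r_3 = (0, 0, -2.5616).
  v is orthogonal to every row, so take v ∝ r_1 × r_3 = ((2)·(-2.5616) - (0)·(0), (0)·(0) - (-1.5616)·(-2.5616), (-1.5616)·(0) - (2)·(0)) ≈ (-5.1231, -4, 0).
  Rescale (multiply by -1 so the first nonzero entry is positive): u = (5.1231, 4, 0).
  ||u|| = √((5.1231)² + (4)² + (0)²) = √(42.2462) ≈ 6.4997,  v_1 = u/||u|| ≈ (0.7882, 0.6154, 0) (||v_1|| = 1).

λ_1 = 10.5616,  λ_2 = 8,  λ_3 = 6.4384;  v_1 ≈ (0.7882, 0.6154, 0)


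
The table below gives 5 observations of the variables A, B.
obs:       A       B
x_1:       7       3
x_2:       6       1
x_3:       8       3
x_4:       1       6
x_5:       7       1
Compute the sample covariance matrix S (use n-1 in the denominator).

Step 1 — column means:
  mean(A) = (7 + 6 + 8 + 1 + 7) / 5 = 29/5 = 5.8
  mean(B) = (3 + 1 + 3 + 6 + 1) / 5 = 14/5 = 2.8

Step 2 — sample covariance S[i,j] = (1/(n-1)) · Σ_k (x_{k,i} - mean_i) · (x_{k,j} - mean_j), with n-1 = 4.
  S[A,A] = ((1.2)·(1.2) + (0.2)·(0.2) + (2.2)·(2.2) + (-4.8)·(-4.8) + (1.2)·(1.2)) / 4 = 30.8/4 = 7.7
  S[A,B] = ((1.2)·(0.2) + (0.2)·(-1.8) + (2.2)·(0.2) + (-4.8)·(3.2) + (1.2)·(-1.8)) / 4 = -17.2/4 = -4.3
  S[B,B] = ((0.2)·(0.2) + (-1.8)·(-1.8) + (0.2)·(0.2) + (3.2)·(3.2) + (-1.8)·(-1.8)) / 4 = 16.8/4 = 4.2

S is symmetric (S[j,i] = S[i,j]). Assembling:

S = [[7.7, -4.3],
 [-4.3, 4.2]]


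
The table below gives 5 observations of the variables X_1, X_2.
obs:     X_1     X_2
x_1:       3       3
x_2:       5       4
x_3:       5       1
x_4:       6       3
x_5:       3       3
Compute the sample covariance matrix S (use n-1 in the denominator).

Step 1 — column means:
  mean(X_1) = (3 + 5 + 5 + 6 + 3) / 5 = 22/5 = 4.4
  mean(X_2) = (3 + 4 + 1 + 3 + 3) / 5 = 14/5 = 2.8

Step 2 — sample covariance S[i,j] = (1/(n-1)) · Σ_k (x_{k,i} - mean_i) · (x_{k,j} - mean_j), with n-1 = 4.
  S[X_1,X_1] = ((-1.4)·(-1.4) + (0.6)·(0.6) + (0.6)·(0.6) + (1.6)·(1.6) + (-1.4)·(-1.4)) / 4 = 7.2/4 = 1.8
  S[X_1,X_2] = ((-1.4)·(0.2) + (0.6)·(1.2) + (0.6)·(-1.8) + (1.6)·(0.2) + (-1.4)·(0.2)) / 4 = -0.6/4 = -0.15
  S[X_2,X_2] = ((0.2)·(0.2) + (1.2)·(1.2) + (-1.8)·(-1.8) + (0.2)·(0.2) + (0.2)·(0.2)) / 4 = 4.8/4 = 1.2

S is symmetric (S[j,i] = S[i,j]). Assembling:

S = [[1.8, -0.15],
 [-0.15, 1.2]]


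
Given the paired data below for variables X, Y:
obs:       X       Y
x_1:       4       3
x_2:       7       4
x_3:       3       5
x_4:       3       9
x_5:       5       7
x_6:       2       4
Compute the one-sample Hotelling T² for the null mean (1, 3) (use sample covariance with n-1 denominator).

Step 1 — sample mean vector:
  mean(X) = (4 + 7 + 3 + 3 + 5 + 2) / 6 = 24/6 = 4
  mean(Y) = (3 + 4 + 5 + 9 + 7 + 4) / 6 = 32/6 = 5.3333
  x̄ = (4, 5.3333),  deviation x̄ - mu_0 = (4, 5.3333) - (1, 3) = (3, 2.3333).

Step 2 — sample covariance matrix, S[i,j] = (1/(n-1)) · Σ_k (x_{k,i} - mean_i) · (x_{k,j} - mean_j), divisor n-1 = 5:
  S[X,X] = ((0)·(0) + (3)·(3) + (-1)·(-1) + (-1)·(-1) + (1)·(1) + (-2)·(-2)) / 5 = 16/5 = 3.2
  S[X,Y] = ((0)·(-2.3333) + (3)·(-1.3333) + (-1)·(-0.3333) + (-1)·(3.6667) + (1)·(1.6667) + (-2)·(-1.3333)) / 5 = -3/5 = -0.6
  S[Y,Y] = ((-2.3333)·(-2.3333) + (-1.3333)·(-1.3333) + (-0.3333)·(-0.3333) + (3.6667)·(3.6667) + (1.6667)·(1.6667) + (-1.3333)·(-1.3333)) / 5 = 25.3333/5 = 5.0667
  S = [[3.2, -0.6],
 [-0.6, 5.0667]].

Step 3 — invert S. det(S) = 3.2·5.0667 - (-0.6)² = 15.8533.
  S^{-1} = (1/det) · [[d, -b], [-b, a]] = [[0.3196, 0.0378],
 [0.0378, 0.2019]].

Step 4 — quadratic form (x̄ - mu_0)^T · S^{-1} · (x̄ - mu_0):
  S^{-1} · (x̄ - mu_0) = (1.0471, 0.5845),
  (x̄ - mu_0)^T · [...] = (3)·(1.0471) + (2.3333)·(0.5845) = 4.5052.

Step 5 — scale by n: T² = 6 · 4.5052 = 27.0311.

T² ≈ 27.0311


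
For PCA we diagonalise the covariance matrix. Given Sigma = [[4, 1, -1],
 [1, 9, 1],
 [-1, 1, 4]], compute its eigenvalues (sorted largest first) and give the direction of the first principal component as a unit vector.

Step 1 — characteristic polynomial p(λ) = det(λI - Sigma) = λ³ - tr·λ² + c_1·λ - det, where tr = trace, c_1 = sum of the principal 2×2 minors, det = det(Sigma):
  tr = 4 + 9 + 4 = 17,
  c_1 = (4·9 - (1)²) + (4·4 - (-1)²) + (9·4 - (1)²) = 35 + 15 + 35 = 85,
  det = 4·(9·4 - (1)²) - (1)·((1)·4 - (1)·(-1)) + (-1)·((1)·(1) - 9·(-1)) = 4·(35) - (1)·(5) + (-1)·(10) = 125.
  So p(λ) = λ³ - 17λ² + 85λ - 125.
Step 2 — look for an integer root (rational root theorem: any rational root is an integer divisor of 125). Testing λ = 5:
  p(5) = 125 - 425 + 425 - 125 = 0  ✓
  Dividing out (λ - 5): p(λ) = (λ - 5)(λ² - 12λ + 25).
Step 3 — remaining eigenvalues from the quadratic λ² - 12λ + 25 = 0:
  Δ = 12² - 4·25 = 144 - 100 = 44,  λ = (12 ± √44)/2 = (12 ± 6.6332)/2 ≈ 9.3166 or 2.6834.
  Sorted: λ_1 = 9.3166,  λ_2 = 5,  λ_3 = 2.6834  (check: sum = 17 = tr ✓).

Step 4 — unit eigenvector for λ_1 ≈ 9.3166: v spans the null space of (Sigma - λ_1 I), whose rows are
  r_1 = (-5.3166, 1, -1),  r_2 = (1, -0.3166, 1),  r_3 = (-1, 1, -5.3166).
  v is orthogonal to every row, so take v ∝ r_1 × r_2 = ((1)·(1) - (-1)·(-0.3166), (-1)·(1) - (-5.3166)·(1), (-5.3166)·(-0.3166) - (1)·(1)) ≈ (0.6834, 4.3166, 0.6834).
  Let u = (0.6834, 4.3166, 0.6834).
  ||u|| = √((0.6834)² + (4.3166)² + (0.6834)²) = √(19.5673) ≈ 4.4235,  v_1 = u/||u|| ≈ (0.1545, 0.9758, 0.1545) (||v_1|| = 1).

λ_1 = 9.3166,  λ_2 = 5,  λ_3 = 2.6834;  v_1 ≈ (0.1545, 0.9758, 0.1545)


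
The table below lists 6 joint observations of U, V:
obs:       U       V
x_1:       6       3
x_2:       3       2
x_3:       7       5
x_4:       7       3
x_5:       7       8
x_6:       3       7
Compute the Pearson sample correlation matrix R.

Step 1 — column means:
  mean(U) = (6 + 3 + 7 + 7 + 7 + 3) / 6 = 33/6 = 5.5
  mean(V) = (3 + 2 + 5 + 3 + 8 + 7) / 6 = 28/6 = 4.6667

Step 2 — sample variances and covariances s[i,j] = (1/(n-1)) · Σ_k (x_{k,i} - mean_i) · (x_{k,j} - mean_j), with n-1 = 5:
  s[U,U] = ((0.5)·(0.5) + (-2.5)·(-2.5) + (1.5)·(1.5) + (1.5)·(1.5) + (1.5)·(1.5) + (-2.5)·(-2.5)) / 5 = 19.5/5 = 3.9
  s[U,V] = ((0.5)·(-1.6667) + (-2.5)·(-2.6667) + (1.5)·(0.3333) + (1.5)·(-1.6667) + (1.5)·(3.3333) + (-2.5)·(2.3333)) / 5 = 3/5 = 0.6
  s[V,V] = ((-1.6667)·(-1.6667) + (-2.6667)·(-2.6667) + (0.3333)·(0.3333) + (-1.6667)·(-1.6667) + (3.3333)·(3.3333) + (2.3333)·(2.3333)) / 5 = 29.3333/5 = 5.8667
  Sample standard deviations s_i = √(s[i,i]):
  s(U) = √(3.9) = 1.9748
  s(V) = √(5.8667) = 2.4221

Step 3 — r_{ij} = s_{ij} / (s_i · s_j):
  r[U,U] = 1 (diagonal).
  r[U,V] = 0.6 / (1.9748 · 2.4221) = 0.6 / 4.7833 = 0.1254
  r[V,V] = 1 (diagonal).

R is symmetric with unit diagonal. Assembling:

R = [[1, 0.1254],
 [0.1254, 1]]


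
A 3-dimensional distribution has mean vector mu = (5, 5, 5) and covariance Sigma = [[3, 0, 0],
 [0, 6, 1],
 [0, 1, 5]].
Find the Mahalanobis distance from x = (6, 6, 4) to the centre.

Step 1 — centre the observation: (x - mu) = (1, 1, -1).

Step 2 — invert Sigma (cofactor / det for 3×3, or solve directly):
  Sigma^{-1} = [[0.3333, 0, 0],
 [0, 0.1724, -0.0345],
 [0, -0.0345, 0.2069]].

Step 3 — form the quadratic (x - mu)^T · Sigma^{-1} · (x - mu):
  Sigma^{-1} · (x - mu) = (0.3333, 0.2069, -0.2414).
  (x - mu)^T · [Sigma^{-1} · (x - mu)] = (1)·(0.3333) + (1)·(0.2069) + (-1)·(-0.2414) = 0.7816.

Step 4 — take square root: d = √(0.7816) ≈ 0.8841.

d(x, mu) = √(0.7816) ≈ 0.8841


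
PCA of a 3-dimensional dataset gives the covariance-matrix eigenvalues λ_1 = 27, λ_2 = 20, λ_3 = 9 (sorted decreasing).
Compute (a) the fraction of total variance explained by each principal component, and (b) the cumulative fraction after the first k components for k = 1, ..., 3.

Step 1 — total variance = trace(Sigma) = Σ λ_i = 27 + 20 + 9 = 56.

Step 2 — fraction explained by component i = λ_i / Σ λ:
  PC1: 27/56 = 0.4821
  PC2: 20/56 = 0.3571
  PC3: 9/56 = 0.1607

Step 3 — cumulative fraction after k components = (λ_1 + ... + λ_k) / Σ λ:
  k = 1: 27/56 = 0.4821
  k = 2: (27 + 20)/56 = 47/56 = 0.8393
  k = 3: (27 + 20 + 9)/56 = 56/56 = 1

Summary (fraction, with percent):

explained: PC1 0.4821 (48.21%), PC2 0.3571 (35.71%), PC3 0.1607 (16.07%);  cumulative: 0.4821, 0.8393, 1


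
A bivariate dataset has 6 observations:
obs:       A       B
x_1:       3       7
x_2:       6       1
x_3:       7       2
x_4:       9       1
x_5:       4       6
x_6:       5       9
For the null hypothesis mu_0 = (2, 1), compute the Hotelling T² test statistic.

Step 1 — sample mean vector:
  mean(A) = (3 + 6 + 7 + 9 + 4 + 5) / 6 = 34/6 = 5.6667
  mean(B) = (7 + 1 + 2 + 1 + 6 + 9) / 6 = 26/6 = 4.3333
  x̄ = (5.6667, 4.3333),  deviation x̄ - mu_0 = (5.6667, 4.3333) - (2, 1) = (3.6667, 3.3333).

Step 2 — sample covariance matrix, S[i,j] = (1/(n-1)) · Σ_k (x_{k,i} - mean_i) · (x_{k,j} - mean_j), divisor n-1 = 5:
  S[A,A] = ((-2.6667)·(-2.6667) + (0.3333)·(0.3333) + (1.3333)·(1.3333) + (3.3333)·(3.3333) + (-1.6667)·(-1.6667) + (-0.6667)·(-0.6667)) / 5 = 23.3333/5 = 4.6667
  S[A,B] = ((-2.6667)·(2.6667) + (0.3333)·(-3.3333) + (1.3333)·(-2.3333) + (3.3333)·(-3.3333) + (-1.6667)·(1.6667) + (-0.6667)·(4.6667)) / 5 = -28.3333/5 = -5.6667
  S[B,B] = ((2.6667)·(2.6667) + (-3.3333)·(-3.3333) + (-2.3333)·(-2.3333) + (-3.3333)·(-3.3333) + (1.6667)·(1.6667) + (4.6667)·(4.6667)) / 5 = 59.3333/5 = 11.8667
  S = [[4.6667, -5.6667],
 [-5.6667, 11.8667]].

Step 3 — invert S. det(S) = 4.6667·11.8667 - (-5.6667)² = 23.2667.
  S^{-1} = (1/det) · [[d, -b], [-b, a]] = [[0.51, 0.2436],
 [0.2436, 0.2006]].

Step 4 — quadratic form (x̄ - mu_0)^T · S^{-1} · (x̄ - mu_0):
  S^{-1} · (x̄ - mu_0) = (2.6819, 1.5616),
  (x̄ - mu_0)^T · [...] = (3.6667)·(2.6819) + (3.3333)·(1.5616) = 15.0392.

Step 5 — scale by n: T² = 6 · 15.0392 = 90.235.

T² ≈ 90.235


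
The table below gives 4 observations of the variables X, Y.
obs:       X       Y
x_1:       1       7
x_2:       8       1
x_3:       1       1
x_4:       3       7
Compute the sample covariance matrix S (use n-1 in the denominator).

Step 1 — column means:
  mean(X) = (1 + 8 + 1 + 3) / 4 = 13/4 = 3.25
  mean(Y) = (7 + 1 + 1 + 7) / 4 = 16/4 = 4

Step 2 — sample covariance S[i,j] = (1/(n-1)) · Σ_k (x_{k,i} - mean_i) · (x_{k,j} - mean_j), with n-1 = 3.
  S[X,X] = ((-2.25)·(-2.25) + (4.75)·(4.75) + (-2.25)·(-2.25) + (-0.25)·(-0.25)) / 3 = 32.75/3 = 10.9167
  S[X,Y] = ((-2.25)·(3) + (4.75)·(-3) + (-2.25)·(-3) + (-0.25)·(3)) / 3 = -15/3 = -5
  S[Y,Y] = ((3)·(3) + (-3)·(-3) + (-3)·(-3) + (3)·(3)) / 3 = 36/3 = 12

S is symmetric (S[j,i] = S[i,j]). Assembling:

S = [[10.9167, -5],
 [-5, 12]]


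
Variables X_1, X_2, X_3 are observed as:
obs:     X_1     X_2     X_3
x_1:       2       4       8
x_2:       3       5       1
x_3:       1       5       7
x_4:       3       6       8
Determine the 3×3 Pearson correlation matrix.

Step 1 — column means:
  mean(X_1) = (2 + 3 + 1 + 3) / 4 = 9/4 = 2.25
  mean(X_2) = (4 + 5 + 5 + 6) / 4 = 20/4 = 5
  mean(X_3) = (8 + 1 + 7 + 8) / 4 = 24/4 = 6

Step 2 — sample variances and covariances s[i,j] = (1/(n-1)) · Σ_k (x_{k,i} - mean_i) · (x_{k,j} - mean_j), with n-1 = 3:
  s[X_1,X_1] = ((-0.25)·(-0.25) + (0.75)·(0.75) + (-1.25)·(-1.25) + (0.75)·(0.75)) / 3 = 2.75/3 = 0.9167
  s[X_1,X_2] = ((-0.25)·(-1) + (0.75)·(0) + (-1.25)·(0) + (0.75)·(1)) / 3 = 1/3 = 0.3333
  s[X_1,X_3] = ((-0.25)·(2) + (0.75)·(-5) + (-1.25)·(1) + (0.75)·(2)) / 3 = -4/3 = -1.3333
  s[X_2,X_2] = ((-1)·(-1) + (0)·(0) + (0)·(0) + (1)·(1)) / 3 = 2/3 = 0.6667
  s[X_2,X_3] = ((-1)·(2) + (0)·(-5) + (0)·(1) + (1)·(2)) / 3 = 0/3 = 0
  s[X_3,X_3] = ((2)·(2) + (-5)·(-5) + (1)·(1) + (2)·(2)) / 3 = 34/3 = 11.3333
  Sample standard deviations s_i = √(s[i,i]):
  s(X_1) = √(0.9167) = 0.9574
  s(X_2) = √(0.6667) = 0.8165
  s(X_3) = √(11.3333) = 3.3665

Step 3 — r_{ij} = s_{ij} / (s_i · s_j):
  r[X_1,X_1] = 1 (diagonal).
  r[X_1,X_2] = 0.3333 / (0.9574 · 0.8165) = 0.3333 / 0.7817 = 0.4264
  r[X_1,X_3] = -1.3333 / (0.9574 · 3.3665) = -1.3333 / 3.2232 = -0.4137
  r[X_2,X_2] = 1 (diagonal).
  r[X_2,X_3] = 0 / (0.8165 · 3.3665) = 0 / 2.7487 = 0
  r[X_3,X_3] = 1 (diagonal).

R is symmetric with unit diagonal. Assembling:

R = [[1, 0.4264, -0.4137],
 [0.4264, 1, 0],
 [-0.4137, 0, 1]]


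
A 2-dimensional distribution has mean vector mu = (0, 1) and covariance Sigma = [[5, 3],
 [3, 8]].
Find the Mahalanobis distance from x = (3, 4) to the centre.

Step 1 — centre the observation: (x - mu) = (3, 3).

Step 2 — invert Sigma. det(Sigma) = 5·8 - (3)² = 31.
  Sigma^{-1} = (1/det) · [[d, -b], [-b, a]] = [[0.2581, -0.0968],
 [-0.0968, 0.1613]].

Step 3 — form the quadratic (x - mu)^T · Sigma^{-1} · (x - mu):
  Sigma^{-1} · (x - mu) = (0.4839, 0.1935).
  (x - mu)^T · [Sigma^{-1} · (x - mu)] = (3)·(0.4839) + (3)·(0.1935) = 2.0323.

Step 4 — take square root: d = √(2.0323) ≈ 1.4256.

d(x, mu) = √(2.0323) ≈ 1.4256


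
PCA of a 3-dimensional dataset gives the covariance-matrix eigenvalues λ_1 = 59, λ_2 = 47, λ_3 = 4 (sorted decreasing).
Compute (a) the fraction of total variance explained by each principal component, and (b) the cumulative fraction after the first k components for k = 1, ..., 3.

Step 1 — total variance = trace(Sigma) = Σ λ_i = 59 + 47 + 4 = 110.

Step 2 — fraction explained by component i = λ_i / Σ λ:
  PC1: 59/110 = 0.5364
  PC2: 47/110 = 0.4273
  PC3: 4/110 = 0.0364

Step 3 — cumulative fraction after k components = (λ_1 + ... + λ_k) / Σ λ:
  k = 1: 59/110 = 0.5364
  k = 2: (59 + 47)/110 = 106/110 = 0.9636
  k = 3: (59 + 47 + 4)/110 = 110/110 = 1

Summary (fraction, with percent):

explained: PC1 0.5364 (53.64%), PC2 0.4273 (42.73%), PC3 0.0364 (3.64%);  cumulative: 0.5364, 0.9636, 1


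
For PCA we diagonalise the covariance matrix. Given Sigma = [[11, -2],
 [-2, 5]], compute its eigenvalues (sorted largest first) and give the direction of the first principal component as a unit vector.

Step 1 — characteristic polynomial of 2×2 Sigma:
  det(Sigma - λI) = λ² - trace · λ + det = 0.
  trace = 11 + 5 = 16, det = 11·5 - (-2)² = 51.
Step 2 — discriminant:
  Δ = trace² - 4·det = 256 - 204 = 52.
Step 3 — eigenvalues:
  λ = (trace ± √Δ)/2 = (16 ± 7.2111)/2,
  λ_1 = 11.6056,  λ_2 = 4.3944.

Step 4 — unit eigenvector for λ_1: solve (Sigma - λ_1 I)v = 0. First row:
  (11 - 11.6056)·v_x + (-2)·v_y = 0, i.e. (-0.6056)·v_x + (-2)·v_y = 0,
  so v ∝ (b, λ_1 - a) = (-2, 0.6056); multiply by -1 so the first entry is positive: u = (2, -0.6056).
  ||u|| = √((2)² + (-0.6056)²) = √(4.3667) ≈ 2.0897,
  v_1 = u/||u|| ≈ (0.9571, -0.2898) (||v_1|| = 1).

λ_1 = 11.6056,  λ_2 = 4.3944;  v_1 ≈ (0.9571, -0.2898)


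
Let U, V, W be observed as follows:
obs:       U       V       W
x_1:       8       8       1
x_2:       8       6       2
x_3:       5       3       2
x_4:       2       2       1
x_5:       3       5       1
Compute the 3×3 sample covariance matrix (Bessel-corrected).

Step 1 — column means:
  mean(U) = (8 + 8 + 5 + 2 + 3) / 5 = 26/5 = 5.2
  mean(V) = (8 + 6 + 3 + 2 + 5) / 5 = 24/5 = 4.8
  mean(W) = (1 + 2 + 2 + 1 + 1) / 5 = 7/5 = 1.4

Step 2 — sample covariance S[i,j] = (1/(n-1)) · Σ_k (x_{k,i} - mean_i) · (x_{k,j} - mean_j), with n-1 = 4.
  S[U,U] = ((2.8)·(2.8) + (2.8)·(2.8) + (-0.2)·(-0.2) + (-3.2)·(-3.2) + (-2.2)·(-2.2)) / 4 = 30.8/4 = 7.7
  S[U,V] = ((2.8)·(3.2) + (2.8)·(1.2) + (-0.2)·(-1.8) + (-3.2)·(-2.8) + (-2.2)·(0.2)) / 4 = 21.2/4 = 5.3
  S[U,W] = ((2.8)·(-0.4) + (2.8)·(0.6) + (-0.2)·(0.6) + (-3.2)·(-0.4) + (-2.2)·(-0.4)) / 4 = 2.6/4 = 0.65
  S[V,V] = ((3.2)·(3.2) + (1.2)·(1.2) + (-1.8)·(-1.8) + (-2.8)·(-2.8) + (0.2)·(0.2)) / 4 = 22.8/4 = 5.7
  S[V,W] = ((3.2)·(-0.4) + (1.2)·(0.6) + (-1.8)·(0.6) + (-2.8)·(-0.4) + (0.2)·(-0.4)) / 4 = -0.6/4 = -0.15
  S[W,W] = ((-0.4)·(-0.4) + (0.6)·(0.6) + (0.6)·(0.6) + (-0.4)·(-0.4) + (-0.4)·(-0.4)) / 4 = 1.2/4 = 0.3

S is symmetric (S[j,i] = S[i,j]). Assembling:

S = [[7.7, 5.3, 0.65],
 [5.3, 5.7, -0.15],
 [0.65, -0.15, 0.3]]


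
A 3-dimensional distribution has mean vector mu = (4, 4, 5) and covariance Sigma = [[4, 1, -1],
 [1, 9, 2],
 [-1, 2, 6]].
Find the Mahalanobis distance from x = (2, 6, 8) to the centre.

Step 1 — centre the observation: (x - mu) = (-2, 2, 3).

Step 2 — invert Sigma (cofactor / det for 3×3, or solve directly):
  Sigma^{-1} = [[0.2762, -0.0442, 0.0608],
 [-0.0442, 0.1271, -0.0497],
 [0.0608, -0.0497, 0.1934]].

Step 3 — form the quadratic (x - mu)^T · Sigma^{-1} · (x - mu):
  Sigma^{-1} · (x - mu) = (-0.4586, 0.1934, 0.3591).
  (x - mu)^T · [Sigma^{-1} · (x - mu)] = (-2)·(-0.4586) + (2)·(0.1934) + (3)·(0.3591) = 2.3812.

Step 4 — take square root: d = √(2.3812) ≈ 1.5431.

d(x, mu) = √(2.3812) ≈ 1.5431


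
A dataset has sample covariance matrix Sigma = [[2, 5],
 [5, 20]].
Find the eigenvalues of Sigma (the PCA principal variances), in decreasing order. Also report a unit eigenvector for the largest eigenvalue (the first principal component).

Step 1 — characteristic polynomial of 2×2 Sigma:
  det(Sigma - λI) = λ² - trace · λ + det = 0.
  trace = 2 + 20 = 22, det = 2·20 - (5)² = 15.
Step 2 — discriminant:
  Δ = trace² - 4·det = 484 - 60 = 424.
Step 3 — eigenvalues:
  λ = (trace ± √Δ)/2 = (22 ± 20.5913)/2,
  λ_1 = 21.2956,  λ_2 = 0.7044.

Step 4 — unit eigenvector for λ_1: solve (Sigma - λ_1 I)v = 0. First row:
  (2 - 21.2956)·v_x + (5)·v_y = 0, i.e. (-19.2956)·v_x + (5)·v_y = 0,
  so v ∝ (b, λ_1 - a) = (5, 19.2956) = u.
  ||u|| = √((5)² + (19.2956)²) = √(397.3213) ≈ 19.9329,
  v_1 = u/||u|| ≈ (0.2508, 0.968) (||v_1|| = 1).

λ_1 = 21.2956,  λ_2 = 0.7044;  v_1 ≈ (0.2508, 0.968)


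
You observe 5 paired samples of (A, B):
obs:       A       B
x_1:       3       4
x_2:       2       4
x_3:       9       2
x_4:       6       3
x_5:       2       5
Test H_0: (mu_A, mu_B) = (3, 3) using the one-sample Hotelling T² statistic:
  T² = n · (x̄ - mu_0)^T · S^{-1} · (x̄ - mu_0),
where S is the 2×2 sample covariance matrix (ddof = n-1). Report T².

Step 1 — sample mean vector:
  mean(A) = (3 + 2 + 9 + 6 + 2) / 5 = 22/5 = 4.4
  mean(B) = (4 + 4 + 2 + 3 + 5) / 5 = 18/5 = 3.6
  x̄ = (4.4, 3.6),  deviation x̄ - mu_0 = (4.4, 3.6) - (3, 3) = (1.4, 0.6).

Step 2 — sample covariance matrix, S[i,j] = (1/(n-1)) · Σ_k (x_{k,i} - mean_i) · (x_{k,j} - mean_j), divisor n-1 = 4:
  S[A,A] = ((-1.4)·(-1.4) + (-2.4)·(-2.4) + (4.6)·(4.6) + (1.6)·(1.6) + (-2.4)·(-2.4)) / 4 = 37.2/4 = 9.3
  S[A,B] = ((-1.4)·(0.4) + (-2.4)·(0.4) + (4.6)·(-1.6) + (1.6)·(-0.6) + (-2.4)·(1.4)) / 4 = -13.2/4 = -3.3
  S[B,B] = ((0.4)·(0.4) + (0.4)·(0.4) + (-1.6)·(-1.6) + (-0.6)·(-0.6) + (1.4)·(1.4)) / 4 = 5.2/4 = 1.3
  S = [[9.3, -3.3],
 [-3.3, 1.3]].

Step 3 — invert S. det(S) = 9.3·1.3 - (-3.3)² = 1.2.
  S^{-1} = (1/det) · [[d, -b], [-b, a]] = [[1.0833, 2.75],
 [2.75, 7.75]].

Step 4 — quadratic form (x̄ - mu_0)^T · S^{-1} · (x̄ - mu_0):
  S^{-1} · (x̄ - mu_0) = (3.1667, 8.5),
  (x̄ - mu_0)^T · [...] = (1.4)·(3.1667) + (0.6)·(8.5) = 9.5333.

Step 5 — scale by n: T² = 5 · 9.5333 = 47.6667.

T² ≈ 47.6667


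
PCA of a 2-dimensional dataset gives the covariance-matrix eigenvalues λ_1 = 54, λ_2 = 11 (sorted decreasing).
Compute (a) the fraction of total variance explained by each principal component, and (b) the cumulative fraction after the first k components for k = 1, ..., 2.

Step 1 — total variance = trace(Sigma) = Σ λ_i = 54 + 11 = 65.

Step 2 — fraction explained by component i = λ_i / Σ λ:
  PC1: 54/65 = 0.8308
  PC2: 11/65 = 0.1692

Step 3 — cumulative fraction after k components = (λ_1 + ... + λ_k) / Σ λ:
  k = 1: 54/65 = 0.8308
  k = 2: (54 + 11)/65 = 65/65 = 1

Summary (fraction, with percent):

explained: PC1 0.8308 (83.08%), PC2 0.1692 (16.92%);  cumulative: 0.8308, 1


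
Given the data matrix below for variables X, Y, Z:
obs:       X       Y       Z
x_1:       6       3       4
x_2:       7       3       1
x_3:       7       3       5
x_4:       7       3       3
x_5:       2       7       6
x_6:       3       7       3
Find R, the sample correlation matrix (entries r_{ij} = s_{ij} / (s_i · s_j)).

Step 1 — column means:
  mean(X) = (6 + 7 + 7 + 7 + 2 + 3) / 6 = 32/6 = 5.3333
  mean(Y) = (3 + 3 + 3 + 3 + 7 + 7) / 6 = 26/6 = 4.3333
  mean(Z) = (4 + 1 + 5 + 3 + 6 + 3) / 6 = 22/6 = 3.6667

Step 2 — sample variances and covariances s[i,j] = (1/(n-1)) · Σ_k (x_{k,i} - mean_i) · (x_{k,j} - mean_j), with n-1 = 5:
  s[X,X] = ((0.6667)·(0.6667) + (1.6667)·(1.6667) + (1.6667)·(1.6667) + (1.6667)·(1.6667) + (-3.3333)·(-3.3333) + (-2.3333)·(-2.3333)) / 5 = 25.3333/5 = 5.0667
  s[X,Y] = ((0.6667)·(-1.3333) + (1.6667)·(-1.3333) + (1.6667)·(-1.3333) + (1.6667)·(-1.3333) + (-3.3333)·(2.6667) + (-2.3333)·(2.6667)) / 5 = -22.6667/5 = -4.5333
  s[X,Z] = ((0.6667)·(0.3333) + (1.6667)·(-2.6667) + (1.6667)·(1.3333) + (1.6667)·(-0.6667) + (-3.3333)·(2.3333) + (-2.3333)·(-0.6667)) / 5 = -9.3333/5 = -1.8667
  s[Y,Y] = ((-1.3333)·(-1.3333) + (-1.3333)·(-1.3333) + (-1.3333)·(-1.3333) + (-1.3333)·(-1.3333) + (2.6667)·(2.6667) + (2.6667)·(2.6667)) / 5 = 21.3333/5 = 4.2667
  s[Y,Z] = ((-1.3333)·(0.3333) + (-1.3333)·(-2.6667) + (-1.3333)·(1.3333) + (-1.3333)·(-0.6667) + (2.6667)·(2.3333) + (2.6667)·(-0.6667)) / 5 = 6.6667/5 = 1.3333
  s[Z,Z] = ((0.3333)·(0.3333) + (-2.6667)·(-2.6667) + (1.3333)·(1.3333) + (-0.6667)·(-0.6667) + (2.3333)·(2.3333) + (-0.6667)·(-0.6667)) / 5 = 15.3333/5 = 3.0667
  Sample standard deviations s_i = √(s[i,i]):
  s(X) = √(5.0667) = 2.2509
  s(Y) = √(4.2667) = 2.0656
  s(Z) = √(3.0667) = 1.7512

Step 3 — r_{ij} = s_{ij} / (s_i · s_j):
  r[X,X] = 1 (diagonal).
  r[X,Y] = -4.5333 / (2.2509 · 2.0656) = -4.5333 / 4.6495 = -0.975
  r[X,Z] = -1.8667 / (2.2509 · 1.7512) = -1.8667 / 3.9418 = -0.4736
  r[Y,Y] = 1 (diagonal).
  r[Y,Z] = 1.3333 / (2.0656 · 1.7512) = 1.3333 / 3.6172 = 0.3686
  r[Z,Z] = 1 (diagonal).

R is symmetric with unit diagonal. Assembling:

R = [[1, -0.975, -0.4736],
 [-0.975, 1, 0.3686],
 [-0.4736, 0.3686, 1]]


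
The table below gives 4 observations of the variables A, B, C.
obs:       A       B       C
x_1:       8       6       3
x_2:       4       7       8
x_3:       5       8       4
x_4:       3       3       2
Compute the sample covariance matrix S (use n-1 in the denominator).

Step 1 — column means:
  mean(A) = (8 + 4 + 5 + 3) / 4 = 20/4 = 5
  mean(B) = (6 + 7 + 8 + 3) / 4 = 24/4 = 6
  mean(C) = (3 + 8 + 4 + 2) / 4 = 17/4 = 4.25

Step 2 — sample covariance S[i,j] = (1/(n-1)) · Σ_k (x_{k,i} - mean_i) · (x_{k,j} - mean_j), with n-1 = 3.
  S[A,A] = ((3)·(3) + (-1)·(-1) + (0)·(0) + (-2)·(-2)) / 3 = 14/3 = 4.6667
  S[A,B] = ((3)·(0) + (-1)·(1) + (0)·(2) + (-2)·(-3)) / 3 = 5/3 = 1.6667
  S[A,C] = ((3)·(-1.25) + (-1)·(3.75) + (0)·(-0.25) + (-2)·(-2.25)) / 3 = -3/3 = -1
  S[B,B] = ((0)·(0) + (1)·(1) + (2)·(2) + (-3)·(-3)) / 3 = 14/3 = 4.6667
  S[B,C] = ((0)·(-1.25) + (1)·(3.75) + (2)·(-0.25) + (-3)·(-2.25)) / 3 = 10/3 = 3.3333
  S[C,C] = ((-1.25)·(-1.25) + (3.75)·(3.75) + (-0.25)·(-0.25) + (-2.25)·(-2.25)) / 3 = 20.75/3 = 6.9167

S is symmetric (S[j,i] = S[i,j]). Assembling:

S = [[4.6667, 1.6667, -1],
 [1.6667, 4.6667, 3.3333],
 [-1, 3.3333, 6.9167]]


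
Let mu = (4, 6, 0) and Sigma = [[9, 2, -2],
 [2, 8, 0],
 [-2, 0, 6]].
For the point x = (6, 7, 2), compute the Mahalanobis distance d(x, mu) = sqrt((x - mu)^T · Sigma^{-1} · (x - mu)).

Step 1 — centre the observation: (x - mu) = (2, 1, 2).

Step 2 — invert Sigma (cofactor / det for 3×3, or solve directly):
  Sigma^{-1} = [[0.1277, -0.0319, 0.0426],
 [-0.0319, 0.133, -0.0106],
 [0.0426, -0.0106, 0.1809]].

Step 3 — form the quadratic (x - mu)^T · Sigma^{-1} · (x - mu):
  Sigma^{-1} · (x - mu) = (0.3085, 0.0479, 0.4362).
  (x - mu)^T · [Sigma^{-1} · (x - mu)] = (2)·(0.3085) + (1)·(0.0479) + (2)·(0.4362) = 1.5372.

Step 4 — take square root: d = √(1.5372) ≈ 1.2399.

d(x, mu) = √(1.5372) ≈ 1.2399


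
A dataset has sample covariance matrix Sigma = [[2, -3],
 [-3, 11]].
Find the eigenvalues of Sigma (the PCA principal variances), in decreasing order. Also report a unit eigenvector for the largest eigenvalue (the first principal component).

Step 1 — characteristic polynomial of 2×2 Sigma:
  det(Sigma - λI) = λ² - trace · λ + det = 0.
  trace = 2 + 11 = 13, det = 2·11 - (-3)² = 13.
Step 2 — discriminant:
  Δ = trace² - 4·det = 169 - 52 = 117.
Step 3 — eigenvalues:
  λ = (trace ± √Δ)/2 = (13 ± 10.8167)/2,
  λ_1 = 11.9083,  λ_2 = 1.0917.

Step 4 — unit eigenvector for λ_1: solve (Sigma - λ_1 I)v = 0. First row:
  (2 - 11.9083)·v_x + (-3)·v_y = 0, i.e. (-9.9083)·v_x + (-3)·v_y = 0,
  so v ∝ (b, λ_1 - a) = (-3, 9.9083); multiply by -1 so the first entry is positive: u = (3, -9.9083).
  ||u|| = √((3)² + (-9.9083)²) = √(107.1749) ≈ 10.3525,
  v_1 = u/||u|| ≈ (0.2898, -0.9571) (||v_1|| = 1).

λ_1 = 11.9083,  λ_2 = 1.0917;  v_1 ≈ (0.2898, -0.9571)


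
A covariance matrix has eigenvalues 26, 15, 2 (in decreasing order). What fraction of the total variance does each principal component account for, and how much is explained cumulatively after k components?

Step 1 — total variance = trace(Sigma) = Σ λ_i = 26 + 15 + 2 = 43.

Step 2 — fraction explained by component i = λ_i / Σ λ:
  PC1: 26/43 = 0.6047
  PC2: 15/43 = 0.3488
  PC3: 2/43 = 0.0465

Step 3 — cumulative fraction after k components = (λ_1 + ... + λ_k) / Σ λ:
  k = 1: 26/43 = 0.6047
  k = 2: (26 + 15)/43 = 41/43 = 0.9535
  k = 3: (26 + 15 + 2)/43 = 43/43 = 1

Summary (fraction, with percent):

explained: PC1 0.6047 (60.47%), PC2 0.3488 (34.88%), PC3 0.0465 (4.65%);  cumulative: 0.6047, 0.9535, 1


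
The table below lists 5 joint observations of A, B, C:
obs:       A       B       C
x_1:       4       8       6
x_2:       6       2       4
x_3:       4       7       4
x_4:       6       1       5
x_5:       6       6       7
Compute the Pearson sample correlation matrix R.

Step 1 — column means:
  mean(A) = (4 + 6 + 4 + 6 + 6) / 5 = 26/5 = 5.2
  mean(B) = (8 + 2 + 7 + 1 + 6) / 5 = 24/5 = 4.8
  mean(C) = (6 + 4 + 4 + 5 + 7) / 5 = 26/5 = 5.2

Step 2 — sample variances and covariances s[i,j] = (1/(n-1)) · Σ_k (x_{k,i} - mean_i) · (x_{k,j} - mean_j), with n-1 = 4:
  s[A,A] = ((-1.2)·(-1.2) + (0.8)·(0.8) + (-1.2)·(-1.2) + (0.8)·(0.8) + (0.8)·(0.8)) / 4 = 4.8/4 = 1.2
  s[A,B] = ((-1.2)·(3.2) + (0.8)·(-2.8) + (-1.2)·(2.2) + (0.8)·(-3.8) + (0.8)·(1.2)) / 4 = -10.8/4 = -2.7
  s[A,C] = ((-1.2)·(0.8) + (0.8)·(-1.2) + (-1.2)·(-1.2) + (0.8)·(-0.2) + (0.8)·(1.8)) / 4 = 0.8/4 = 0.2
  s[B,B] = ((3.2)·(3.2) + (-2.8)·(-2.8) + (2.2)·(2.2) + (-3.8)·(-3.8) + (1.2)·(1.2)) / 4 = 38.8/4 = 9.7
  s[B,C] = ((3.2)·(0.8) + (-2.8)·(-1.2) + (2.2)·(-1.2) + (-3.8)·(-0.2) + (1.2)·(1.8)) / 4 = 6.2/4 = 1.55
  s[C,C] = ((0.8)·(0.8) + (-1.2)·(-1.2) + (-1.2)·(-1.2) + (-0.2)·(-0.2) + (1.8)·(1.8)) / 4 = 6.8/4 = 1.7
  Sample standard deviations s_i = √(s[i,i]):
  s(A) = √(1.2) = 1.0954
  s(B) = √(9.7) = 3.1145
  s(C) = √(1.7) = 1.3038

Step 3 — r_{ij} = s_{ij} / (s_i · s_j):
  r[A,A] = 1 (diagonal).
  r[A,B] = -2.7 / (1.0954 · 3.1145) = -2.7 / 3.4117 = -0.7914
  r[A,C] = 0.2 / (1.0954 · 1.3038) = 0.2 / 1.4283 = 0.14
  r[B,B] = 1 (diagonal).
  r[B,C] = 1.55 / (3.1145 · 1.3038) = 1.55 / 4.0608 = 0.3817
  r[C,C] = 1 (diagonal).

R is symmetric with unit diagonal. Assembling:

R = [[1, -0.7914, 0.14],
 [-0.7914, 1, 0.3817],
 [0.14, 0.3817, 1]]


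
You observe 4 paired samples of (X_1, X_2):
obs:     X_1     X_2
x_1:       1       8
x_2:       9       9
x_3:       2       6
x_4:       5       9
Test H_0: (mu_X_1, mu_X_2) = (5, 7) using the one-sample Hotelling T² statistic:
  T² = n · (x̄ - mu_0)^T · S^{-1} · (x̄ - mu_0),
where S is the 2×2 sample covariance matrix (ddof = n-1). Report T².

Step 1 — sample mean vector:
  mean(X_1) = (1 + 9 + 2 + 5) / 4 = 17/4 = 4.25
  mean(X_2) = (8 + 9 + 6 + 9) / 4 = 32/4 = 8
  x̄ = (4.25, 8),  deviation x̄ - mu_0 = (4.25, 8) - (5, 7) = (-0.75, 1).

Step 2 — sample covariance matrix, S[i,j] = (1/(n-1)) · Σ_k (x_{k,i} - mean_i) · (x_{k,j} - mean_j), divisor n-1 = 3:
  S[X_1,X_1] = ((-3.25)·(-3.25) + (4.75)·(4.75) + (-2.25)·(-2.25) + (0.75)·(0.75)) / 3 = 38.75/3 = 12.9167
  S[X_1,X_2] = ((-3.25)·(0) + (4.75)·(1) + (-2.25)·(-2) + (0.75)·(1)) / 3 = 10/3 = 3.3333
  S[X_2,X_2] = ((0)·(0) + (1)·(1) + (-2)·(-2) + (1)·(1)) / 3 = 6/3 = 2
  S = [[12.9167, 3.3333],
 [3.3333, 2]].

Step 3 — invert S. det(S) = 12.9167·2 - (3.3333)² = 14.7222.
  S^{-1} = (1/det) · [[d, -b], [-b, a]] = [[0.1358, -0.2264],
 [-0.2264, 0.8774]].

Step 4 — quadratic form (x̄ - mu_0)^T · S^{-1} · (x̄ - mu_0):
  S^{-1} · (x̄ - mu_0) = (-0.3283, 1.0472),
  (x̄ - mu_0)^T · [...] = (-0.75)·(-0.3283) + (1)·(1.0472) = 1.2934.

Step 5 — scale by n: T² = 4 · 1.2934 = 5.1736.

T² ≈ 5.1736
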